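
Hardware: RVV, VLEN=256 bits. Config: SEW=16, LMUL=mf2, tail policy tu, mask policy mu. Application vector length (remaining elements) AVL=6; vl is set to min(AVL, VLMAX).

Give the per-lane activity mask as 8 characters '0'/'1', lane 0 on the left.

VLMAX = VLEN×LMUL/SEW = 256×1/2/16 = 8
vl ← min(6, 8) = 6
bits (lane 0 leftmost): 11111100

predicate = 11111100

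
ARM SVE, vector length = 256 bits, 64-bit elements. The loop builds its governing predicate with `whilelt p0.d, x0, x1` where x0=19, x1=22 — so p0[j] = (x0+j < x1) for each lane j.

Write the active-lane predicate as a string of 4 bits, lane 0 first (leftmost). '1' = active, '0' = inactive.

predicate = 1110

lane count: 256 div 64 = 4
p0[j] = (19+j < 22); true for j=0..2 → 3 lanes set
bits (lane 0 leftmost): 1110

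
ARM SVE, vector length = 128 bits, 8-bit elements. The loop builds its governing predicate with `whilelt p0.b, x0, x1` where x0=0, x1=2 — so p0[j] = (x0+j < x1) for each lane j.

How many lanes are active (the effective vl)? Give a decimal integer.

vl = 2

register lanes = 128/8 = 16
whilelt: lane j active iff 0+j < 2 → j < 2 → 2 active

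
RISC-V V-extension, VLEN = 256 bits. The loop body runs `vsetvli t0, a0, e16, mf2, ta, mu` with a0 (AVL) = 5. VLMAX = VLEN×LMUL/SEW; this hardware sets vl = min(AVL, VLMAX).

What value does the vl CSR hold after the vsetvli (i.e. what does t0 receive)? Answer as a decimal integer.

VLMAX = (256 × 1/2) / 16 = 8 lanes
vl = min(AVL, VLMAX) = min(5, 8) = 5

vl = 5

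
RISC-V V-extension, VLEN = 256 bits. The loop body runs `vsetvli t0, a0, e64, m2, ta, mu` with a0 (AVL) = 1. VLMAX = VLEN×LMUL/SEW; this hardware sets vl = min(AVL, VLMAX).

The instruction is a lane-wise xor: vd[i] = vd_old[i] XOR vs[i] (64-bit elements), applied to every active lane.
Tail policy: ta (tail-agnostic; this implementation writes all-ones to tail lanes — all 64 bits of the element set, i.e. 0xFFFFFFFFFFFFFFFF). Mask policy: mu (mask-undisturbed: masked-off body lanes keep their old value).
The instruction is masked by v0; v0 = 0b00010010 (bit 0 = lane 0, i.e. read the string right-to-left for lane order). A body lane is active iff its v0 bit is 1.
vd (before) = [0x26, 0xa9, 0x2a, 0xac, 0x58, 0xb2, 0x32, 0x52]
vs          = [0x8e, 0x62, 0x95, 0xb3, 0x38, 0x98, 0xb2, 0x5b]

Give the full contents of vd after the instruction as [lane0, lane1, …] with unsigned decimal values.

vd = [38, 18446744073709551615, 18446744073709551615, 18446744073709551615, 18446744073709551615, 18446744073709551615, 18446744073709551615, 18446744073709551615]

lanes per group: 256·2/64 = 8
vl = min(AVL, VLMAX) = min(1, 8) = 1
[0] mask-off/keep = 0x26
[1] tail/ones = 0xffffffffffffffff
[2] tail/ones = 0xffffffffffffffff
[3] tail/ones = 0xffffffffffffffff
[4] tail/ones = 0xffffffffffffffff
[5] tail/ones = 0xffffffffffffffff
[6] tail/ones = 0xffffffffffffffff
[7] tail/ones = 0xffffffffffffffff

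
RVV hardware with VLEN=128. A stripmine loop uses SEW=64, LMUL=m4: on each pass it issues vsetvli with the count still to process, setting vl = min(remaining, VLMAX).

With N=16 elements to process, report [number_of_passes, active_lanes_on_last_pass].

VLMAX = (128 × 4) / 64 = 8 lanes
16 elements at 8/iter → 2 passes, remainder 8 on the last

[iterations, last_vl] = [2, 8]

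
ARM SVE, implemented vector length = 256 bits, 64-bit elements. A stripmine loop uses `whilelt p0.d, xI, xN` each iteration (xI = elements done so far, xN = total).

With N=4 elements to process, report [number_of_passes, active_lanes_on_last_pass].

register lanes = 256/64 = 4
4 elements at 4/iter → 1 passes, remainder 4 on the last

[iterations, last_vl] = [1, 4]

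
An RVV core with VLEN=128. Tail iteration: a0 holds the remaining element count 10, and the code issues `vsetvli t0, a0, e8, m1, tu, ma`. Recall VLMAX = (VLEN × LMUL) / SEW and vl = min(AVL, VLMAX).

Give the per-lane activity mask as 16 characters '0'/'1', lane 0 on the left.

predicate = 1111111111000000

VLMAX = (128 × 1) / 8 = 16 lanes
vl ← min(10, 16) = 10
bits (lane 0 leftmost): 1111111111000000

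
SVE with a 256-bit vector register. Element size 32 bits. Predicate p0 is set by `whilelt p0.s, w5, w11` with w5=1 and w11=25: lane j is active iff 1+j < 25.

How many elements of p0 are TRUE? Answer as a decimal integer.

lane count: 256 div 32 = 8
active while 1+j < 25, i.e. j ∈ [0,24) capped at 8 ⇒ 8

vl = 8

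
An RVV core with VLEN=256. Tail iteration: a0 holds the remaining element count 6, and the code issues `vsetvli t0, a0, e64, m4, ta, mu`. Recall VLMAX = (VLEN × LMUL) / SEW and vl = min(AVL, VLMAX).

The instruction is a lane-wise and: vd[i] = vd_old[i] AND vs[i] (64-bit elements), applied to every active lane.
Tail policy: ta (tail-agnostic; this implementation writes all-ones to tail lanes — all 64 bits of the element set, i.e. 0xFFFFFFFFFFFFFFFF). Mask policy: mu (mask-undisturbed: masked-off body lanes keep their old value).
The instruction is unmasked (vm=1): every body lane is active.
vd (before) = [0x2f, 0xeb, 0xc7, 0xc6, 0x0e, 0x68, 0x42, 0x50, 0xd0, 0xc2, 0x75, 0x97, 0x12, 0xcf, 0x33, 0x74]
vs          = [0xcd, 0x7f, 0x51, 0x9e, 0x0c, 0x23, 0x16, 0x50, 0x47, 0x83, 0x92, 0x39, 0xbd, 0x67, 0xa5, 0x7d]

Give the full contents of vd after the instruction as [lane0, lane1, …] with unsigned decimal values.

VLMAX = VLEN×LMUL/SEW = 256×4/64 = 16
vl ← min(6, 16) = 6
vd[0] and(0x2f,0xcd) -> 0x0d
vd[1] and(0xeb,0x7f) -> 0x6b
vd[2] and(0xc7,0x51) -> 0x41
vd[3] and(0xc6,0x9e) -> 0x86
vd[4] and(0x0e,0x0c) -> 0x0c
vd[5] and(0x68,0x23) -> 0x20
vd[6] tail/ones -> 0xffffffffffffffff
vd[7] tail/ones -> 0xffffffffffffffff
vd[8] tail/ones -> 0xffffffffffffffff
vd[9] tail/ones -> 0xffffffffffffffff
vd[10] tail/ones -> 0xffffffffffffffff
vd[11] tail/ones -> 0xffffffffffffffff
vd[12] tail/ones -> 0xffffffffffffffff
vd[13] tail/ones -> 0xffffffffffffffff
vd[14] tail/ones -> 0xffffffffffffffff
vd[15] tail/ones -> 0xffffffffffffffff

vd = [13, 107, 65, 134, 12, 32, 18446744073709551615, 18446744073709551615, 18446744073709551615, 18446744073709551615, 18446744073709551615, 18446744073709551615, 18446744073709551615, 18446744073709551615, 18446744073709551615, 18446744073709551615]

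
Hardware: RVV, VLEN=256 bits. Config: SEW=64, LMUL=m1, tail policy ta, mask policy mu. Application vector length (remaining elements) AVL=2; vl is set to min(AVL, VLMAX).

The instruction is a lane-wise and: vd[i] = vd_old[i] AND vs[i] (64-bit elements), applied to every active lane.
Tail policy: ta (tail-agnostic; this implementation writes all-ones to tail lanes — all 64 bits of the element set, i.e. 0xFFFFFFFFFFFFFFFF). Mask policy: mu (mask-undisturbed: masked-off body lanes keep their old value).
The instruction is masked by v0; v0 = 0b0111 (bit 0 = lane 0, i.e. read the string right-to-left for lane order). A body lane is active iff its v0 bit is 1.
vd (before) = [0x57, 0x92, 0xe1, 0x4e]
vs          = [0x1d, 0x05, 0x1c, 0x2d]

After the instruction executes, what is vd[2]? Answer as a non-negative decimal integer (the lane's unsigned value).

lanes per group: 256·1/64 = 4
vl ← min(2, 4) = 2
[0] and(0x57,0x1d) = 0x15
[1] and(0x92,0x05) = 0x00
[2] tail/ones = 0xffffffffffffffff
[3] tail/ones = 0xffffffffffffffff

vd[2] = 18446744073709551615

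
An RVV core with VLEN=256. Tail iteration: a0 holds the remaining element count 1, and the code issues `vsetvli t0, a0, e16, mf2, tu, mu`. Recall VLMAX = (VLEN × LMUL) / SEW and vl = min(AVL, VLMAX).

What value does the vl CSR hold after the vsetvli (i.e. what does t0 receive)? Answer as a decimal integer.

VLMAX = (256 × 1/2) / 16 = 8 lanes
vl ← min(1, 8) = 1

vl = 1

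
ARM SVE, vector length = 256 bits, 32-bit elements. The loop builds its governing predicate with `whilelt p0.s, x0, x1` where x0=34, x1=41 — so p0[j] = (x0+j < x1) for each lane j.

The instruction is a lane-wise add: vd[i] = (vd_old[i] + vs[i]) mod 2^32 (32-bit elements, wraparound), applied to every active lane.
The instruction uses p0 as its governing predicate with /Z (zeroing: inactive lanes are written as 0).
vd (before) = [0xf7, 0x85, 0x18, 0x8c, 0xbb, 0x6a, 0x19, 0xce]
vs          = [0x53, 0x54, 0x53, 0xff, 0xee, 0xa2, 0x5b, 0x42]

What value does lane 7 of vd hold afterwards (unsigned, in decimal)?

vd[7] = 0

256-bit reg / 32-bit elem → 8 lanes
whilelt: lane j active iff 34+j < 41 → j < 7 → 7 active
[0] add(0xf7,0x53) = 0x14a
[1] add(0x85,0x54) = 0xd9
[2] add(0x18,0x53) = 0x6b
[3] add(0x8c,0xff) = 0x18b
[4] add(0xbb,0xee) = 0x1a9
[5] add(0x6a,0xa2) = 0x10c
[6] add(0x19,0x5b) = 0x74
[7] tail/zero = 0x00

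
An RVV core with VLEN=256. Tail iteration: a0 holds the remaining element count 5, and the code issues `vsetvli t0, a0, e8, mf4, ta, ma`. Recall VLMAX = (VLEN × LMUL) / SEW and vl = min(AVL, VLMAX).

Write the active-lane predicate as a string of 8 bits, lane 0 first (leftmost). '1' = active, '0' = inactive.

predicate = 11111000

VLMAX = VLEN×LMUL/SEW = 256×1/4/8 = 8
vl ← min(5, 8) = 5
bits (lane 0 leftmost): 11111000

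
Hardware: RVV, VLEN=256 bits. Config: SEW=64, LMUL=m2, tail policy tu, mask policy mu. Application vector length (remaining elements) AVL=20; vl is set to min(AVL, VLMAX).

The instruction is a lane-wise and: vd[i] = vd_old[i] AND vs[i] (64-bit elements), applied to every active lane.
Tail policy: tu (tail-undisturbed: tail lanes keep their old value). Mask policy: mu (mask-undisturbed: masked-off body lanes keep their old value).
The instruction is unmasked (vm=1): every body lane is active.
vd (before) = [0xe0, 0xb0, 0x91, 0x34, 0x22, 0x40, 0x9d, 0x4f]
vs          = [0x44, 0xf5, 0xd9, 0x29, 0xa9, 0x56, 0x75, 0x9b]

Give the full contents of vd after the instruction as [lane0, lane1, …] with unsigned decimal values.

lanes per group: 256·2/64 = 8
vl = min(AVL, VLMAX) = min(20, 8) = 8
  i=0: and(0xe0,0x44) → 64
  i=1: and(0xb0,0xf5) → 176
  i=2: and(0x91,0xd9) → 145
  i=3: and(0x34,0x29) → 32
  i=4: and(0x22,0xa9) → 32
  i=5: and(0x40,0x56) → 64
  i=6: and(0x9d,0x75) → 21
  i=7: and(0x4f,0x9b) → 11

vd = [64, 176, 145, 32, 32, 64, 21, 11]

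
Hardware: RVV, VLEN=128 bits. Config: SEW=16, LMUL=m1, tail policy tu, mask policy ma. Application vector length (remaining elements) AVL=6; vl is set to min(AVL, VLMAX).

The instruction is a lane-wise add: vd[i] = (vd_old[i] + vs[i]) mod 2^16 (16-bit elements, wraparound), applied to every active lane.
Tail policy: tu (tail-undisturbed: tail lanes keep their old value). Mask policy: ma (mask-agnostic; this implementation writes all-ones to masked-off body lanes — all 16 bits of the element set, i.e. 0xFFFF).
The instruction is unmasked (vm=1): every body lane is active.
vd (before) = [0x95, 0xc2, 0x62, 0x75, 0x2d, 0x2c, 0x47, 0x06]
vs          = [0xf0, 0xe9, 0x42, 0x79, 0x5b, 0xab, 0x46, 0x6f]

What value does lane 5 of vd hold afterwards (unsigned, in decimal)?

VLMAX = (128 × 1) / 16 = 8 lanes
vl ← min(6, 8) = 6
lane  0: add(0x95,0xf0) ⇒ 0x185
lane  1: add(0xc2,0xe9) ⇒ 0x1ab
lane  2: add(0x62,0x42) ⇒ 0xa4
lane  3: add(0x75,0x79) ⇒ 0xee
lane  4: add(0x2d,0x5b) ⇒ 0x88
lane  5: add(0x2c,0xab) ⇒ 0xd7
lane  6: tail/keep ⇒ 0x47
lane  7: tail/keep ⇒ 0x06

vd[5] = 215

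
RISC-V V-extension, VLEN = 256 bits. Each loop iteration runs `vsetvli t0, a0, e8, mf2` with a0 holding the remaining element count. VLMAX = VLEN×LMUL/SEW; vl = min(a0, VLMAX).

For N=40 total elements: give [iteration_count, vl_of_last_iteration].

VLMAX = VLEN×LMUL/SEW = 256×1/2/8 = 16
N=40: ⌈40/16⌉ = 3 iters; last vl = 40 − 2×16 = 8

[iterations, last_vl] = [3, 8]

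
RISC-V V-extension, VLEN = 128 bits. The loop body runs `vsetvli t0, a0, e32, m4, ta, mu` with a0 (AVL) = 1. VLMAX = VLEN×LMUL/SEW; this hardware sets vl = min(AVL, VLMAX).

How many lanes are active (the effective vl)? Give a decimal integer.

vl = 1

lanes per group: 128·4/32 = 16
vl ← min(1, 16) = 1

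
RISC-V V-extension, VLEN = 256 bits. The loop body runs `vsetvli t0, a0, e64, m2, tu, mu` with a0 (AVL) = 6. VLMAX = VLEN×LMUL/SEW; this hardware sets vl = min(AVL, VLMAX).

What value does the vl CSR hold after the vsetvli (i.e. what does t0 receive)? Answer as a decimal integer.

vl = 6

VLMAX = (256 × 2) / 64 = 8 lanes
AVL=6 ≤ VLMAX=8, so vl = 6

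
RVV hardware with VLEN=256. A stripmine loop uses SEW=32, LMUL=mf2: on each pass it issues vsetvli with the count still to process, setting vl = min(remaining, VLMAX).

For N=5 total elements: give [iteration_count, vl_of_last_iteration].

[iterations, last_vl] = [2, 1]

VLMAX = (256 × 1/2) / 32 = 4 lanes
5 elements at 4/iter → 2 passes, remainder 1 on the last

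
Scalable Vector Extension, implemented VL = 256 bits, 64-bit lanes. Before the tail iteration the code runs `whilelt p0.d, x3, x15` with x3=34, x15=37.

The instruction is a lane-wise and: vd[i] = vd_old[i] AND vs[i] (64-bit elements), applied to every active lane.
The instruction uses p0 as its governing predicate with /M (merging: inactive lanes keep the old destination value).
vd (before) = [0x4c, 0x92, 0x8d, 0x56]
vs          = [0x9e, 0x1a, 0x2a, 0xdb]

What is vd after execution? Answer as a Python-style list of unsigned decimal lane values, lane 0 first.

lane count: 256 div 64 = 4
p0[j] = (34+j < 37); true for j=0..2 → 3 lanes set
lane  0: and(0x4c,0x9e) ⇒ 0x0c
lane  1: and(0x92,0x1a) ⇒ 0x12
lane  2: and(0x8d,0x2a) ⇒ 0x08
lane  3: tail/keep ⇒ 0x56

vd = [12, 18, 8, 86]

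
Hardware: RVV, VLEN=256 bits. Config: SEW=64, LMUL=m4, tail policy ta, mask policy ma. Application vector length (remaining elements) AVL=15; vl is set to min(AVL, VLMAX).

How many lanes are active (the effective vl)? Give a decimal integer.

VLMAX = (256 × 4) / 64 = 16 lanes
vl ← min(15, 16) = 15

vl = 15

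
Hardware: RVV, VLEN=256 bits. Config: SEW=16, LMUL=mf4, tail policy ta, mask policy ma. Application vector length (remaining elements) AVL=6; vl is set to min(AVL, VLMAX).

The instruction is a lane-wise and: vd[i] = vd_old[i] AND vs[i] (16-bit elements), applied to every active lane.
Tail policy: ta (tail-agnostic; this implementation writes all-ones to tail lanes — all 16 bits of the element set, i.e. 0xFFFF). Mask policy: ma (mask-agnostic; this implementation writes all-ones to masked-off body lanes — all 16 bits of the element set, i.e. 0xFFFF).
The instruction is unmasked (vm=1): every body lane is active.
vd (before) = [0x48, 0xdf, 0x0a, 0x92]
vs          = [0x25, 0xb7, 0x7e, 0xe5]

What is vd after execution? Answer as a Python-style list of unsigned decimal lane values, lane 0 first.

vd = [0, 151, 10, 128]

VLMAX = VLEN×LMUL/SEW = 256×1/4/16 = 4
vl ← min(6, 4) = 4
  i=0: and(0x48,0x25) → 0
  i=1: and(0xdf,0xb7) → 151
  i=2: and(0x0a,0x7e) → 10
  i=3: and(0x92,0xe5) → 128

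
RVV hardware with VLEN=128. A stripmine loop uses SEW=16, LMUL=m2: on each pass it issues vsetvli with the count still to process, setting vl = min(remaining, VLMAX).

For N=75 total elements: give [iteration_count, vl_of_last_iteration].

VLMAX = (128 × 2) / 16 = 16 lanes
iterations = ceil(75/16) = 5; final-pass vl = 11

[iterations, last_vl] = [5, 11]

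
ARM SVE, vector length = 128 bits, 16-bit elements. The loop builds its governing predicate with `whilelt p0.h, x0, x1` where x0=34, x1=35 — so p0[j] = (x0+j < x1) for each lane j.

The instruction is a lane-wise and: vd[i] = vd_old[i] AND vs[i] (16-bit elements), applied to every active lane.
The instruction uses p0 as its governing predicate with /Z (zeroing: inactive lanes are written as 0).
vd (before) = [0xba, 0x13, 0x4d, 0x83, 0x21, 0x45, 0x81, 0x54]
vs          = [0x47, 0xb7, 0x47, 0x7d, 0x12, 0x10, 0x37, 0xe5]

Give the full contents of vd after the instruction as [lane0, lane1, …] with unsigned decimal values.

vd = [2, 0, 0, 0, 0, 0, 0, 0]

128-bit reg / 16-bit elem → 8 lanes
active while 34+j < 35, i.e. j ∈ [0,1) capped at 8 ⇒ 1
lane  0: and(0xba,0x47) ⇒ 0x02
lane  1: tail/zero ⇒ 0x00
lane  2: tail/zero ⇒ 0x00
lane  3: tail/zero ⇒ 0x00
lane  4: tail/zero ⇒ 0x00
lane  5: tail/zero ⇒ 0x00
lane  6: tail/zero ⇒ 0x00
lane  7: tail/zero ⇒ 0x00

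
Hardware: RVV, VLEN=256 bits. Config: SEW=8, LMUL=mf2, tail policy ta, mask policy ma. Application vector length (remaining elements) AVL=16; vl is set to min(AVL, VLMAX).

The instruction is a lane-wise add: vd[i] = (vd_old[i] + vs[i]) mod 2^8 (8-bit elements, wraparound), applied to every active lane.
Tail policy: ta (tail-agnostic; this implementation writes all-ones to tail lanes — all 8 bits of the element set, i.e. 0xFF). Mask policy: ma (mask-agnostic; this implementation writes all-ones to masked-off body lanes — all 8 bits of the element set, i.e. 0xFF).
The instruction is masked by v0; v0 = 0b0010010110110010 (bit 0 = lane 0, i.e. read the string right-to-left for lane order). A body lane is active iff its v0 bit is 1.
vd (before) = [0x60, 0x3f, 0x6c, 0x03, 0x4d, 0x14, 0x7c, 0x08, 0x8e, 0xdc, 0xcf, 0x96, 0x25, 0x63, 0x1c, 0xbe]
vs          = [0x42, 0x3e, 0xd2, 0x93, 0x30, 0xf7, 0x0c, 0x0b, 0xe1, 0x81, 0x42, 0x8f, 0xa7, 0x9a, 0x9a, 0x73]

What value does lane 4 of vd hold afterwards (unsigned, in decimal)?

vd[4] = 125

VLMAX = (256 × 1/2) / 8 = 16 lanes
AVL=16 ≤ VLMAX=16, so vl = 16
[0] mask-off/ones = 0xff
[1] add(0x3f,0x3e) = 0x7d
[2] mask-off/ones = 0xff
[3] mask-off/ones = 0xff
[4] add(0x4d,0x30) = 0x7d
[5] add(0x14,0xf7) = 0x0b
[6] mask-off/ones = 0xff
[7] add(0x08,0x0b) = 0x13
[8] add(0x8e,0xe1) = 0x6f
[9] mask-off/ones = 0xff
[10] add(0xcf,0x42) = 0x11
[11] mask-off/ones = 0xff
[12] mask-off/ones = 0xff
[13] add(0x63,0x9a) = 0xfd
[14] mask-off/ones = 0xff
[15] mask-off/ones = 0xff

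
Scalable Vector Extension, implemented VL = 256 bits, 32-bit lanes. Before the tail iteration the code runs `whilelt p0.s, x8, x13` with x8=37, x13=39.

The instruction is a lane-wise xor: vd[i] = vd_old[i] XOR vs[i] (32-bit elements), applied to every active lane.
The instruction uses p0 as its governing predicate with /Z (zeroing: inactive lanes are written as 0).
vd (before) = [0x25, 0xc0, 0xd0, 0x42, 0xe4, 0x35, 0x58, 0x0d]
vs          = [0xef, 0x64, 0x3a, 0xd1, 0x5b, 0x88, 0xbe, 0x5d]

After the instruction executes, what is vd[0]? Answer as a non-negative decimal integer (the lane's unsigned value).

vd[0] = 202

256-bit reg / 32-bit elem → 8 lanes
active while 37+j < 39, i.e. j ∈ [0,2) capped at 8 ⇒ 2
vd[0] xor(0x25,0xef) -> 0xca
vd[1] xor(0xc0,0x64) -> 0xa4
vd[2] tail/zero -> 0x00
vd[3] tail/zero -> 0x00
vd[4] tail/zero -> 0x00
vd[5] tail/zero -> 0x00
vd[6] tail/zero -> 0x00
vd[7] tail/zero -> 0x00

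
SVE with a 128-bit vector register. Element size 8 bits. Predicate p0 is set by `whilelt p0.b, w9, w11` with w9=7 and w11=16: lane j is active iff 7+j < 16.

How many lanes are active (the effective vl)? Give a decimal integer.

lane count: 128 div 8 = 16
p0[j] = (7+j < 16); true for j=0..8 → 9 lanes set

vl = 9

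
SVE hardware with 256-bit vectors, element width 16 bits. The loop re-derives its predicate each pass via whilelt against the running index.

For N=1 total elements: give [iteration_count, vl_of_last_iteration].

256-bit reg / 16-bit elem → 16 lanes
1 elements at 16/iter → 1 passes, remainder 1 on the last

[iterations, last_vl] = [1, 1]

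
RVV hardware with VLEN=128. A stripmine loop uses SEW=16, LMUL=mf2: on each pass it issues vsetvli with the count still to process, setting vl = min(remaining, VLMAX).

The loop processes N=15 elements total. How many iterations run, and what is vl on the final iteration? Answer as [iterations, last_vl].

VLMAX = VLEN×LMUL/SEW = 128×1/2/16 = 4
N=15: ⌈15/4⌉ = 4 iters; last vl = 15 − 3×4 = 3

[iterations, last_vl] = [4, 3]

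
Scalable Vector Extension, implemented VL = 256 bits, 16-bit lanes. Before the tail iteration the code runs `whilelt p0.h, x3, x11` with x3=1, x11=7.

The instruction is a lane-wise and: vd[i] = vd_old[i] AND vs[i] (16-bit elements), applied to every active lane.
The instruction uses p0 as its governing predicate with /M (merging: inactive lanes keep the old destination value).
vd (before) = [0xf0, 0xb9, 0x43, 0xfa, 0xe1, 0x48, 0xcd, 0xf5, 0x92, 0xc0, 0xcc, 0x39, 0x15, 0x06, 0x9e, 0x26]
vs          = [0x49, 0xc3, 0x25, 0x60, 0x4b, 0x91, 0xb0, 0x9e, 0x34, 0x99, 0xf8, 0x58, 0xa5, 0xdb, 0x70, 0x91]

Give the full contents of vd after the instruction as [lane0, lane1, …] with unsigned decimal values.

register lanes = 256/16 = 16
active while 1+j < 7, i.e. j ∈ [0,6) capped at 16 ⇒ 6
[0] and(0xf0,0x49) = 0x40
[1] and(0xb9,0xc3) = 0x81
[2] and(0x43,0x25) = 0x01
[3] and(0xfa,0x60) = 0x60
[4] and(0xe1,0x4b) = 0x41
[5] and(0x48,0x91) = 0x00
[6] tail/keep = 0xcd
[7] tail/keep = 0xf5
[8] tail/keep = 0x92
[9] tail/keep = 0xc0
[10] tail/keep = 0xcc
[11] tail/keep = 0x39
[12] tail/keep = 0x15
[13] tail/keep = 0x06
[14] tail/keep = 0x9e
[15] tail/keep = 0x26

vd = [64, 129, 1, 96, 65, 0, 205, 245, 146, 192, 204, 57, 21, 6, 158, 38]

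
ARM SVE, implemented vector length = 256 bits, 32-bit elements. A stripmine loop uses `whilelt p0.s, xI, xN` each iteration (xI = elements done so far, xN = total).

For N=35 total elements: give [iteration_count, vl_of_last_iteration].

register lanes = 256/32 = 8
35 elements at 8/iter → 5 passes, remainder 3 on the last

[iterations, last_vl] = [5, 3]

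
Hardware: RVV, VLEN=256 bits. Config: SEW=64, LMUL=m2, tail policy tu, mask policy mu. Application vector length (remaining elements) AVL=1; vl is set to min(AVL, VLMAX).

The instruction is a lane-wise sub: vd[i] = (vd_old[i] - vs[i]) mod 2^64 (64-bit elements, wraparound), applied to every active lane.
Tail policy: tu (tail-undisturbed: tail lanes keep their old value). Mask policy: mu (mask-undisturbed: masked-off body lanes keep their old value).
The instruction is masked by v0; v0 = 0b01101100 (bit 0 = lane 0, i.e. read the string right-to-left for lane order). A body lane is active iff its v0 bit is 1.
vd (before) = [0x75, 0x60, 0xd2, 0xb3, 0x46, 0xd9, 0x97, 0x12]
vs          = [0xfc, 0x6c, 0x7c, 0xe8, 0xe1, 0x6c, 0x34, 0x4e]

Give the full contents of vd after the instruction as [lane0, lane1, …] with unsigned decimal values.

VLMAX = (256 × 2) / 64 = 8 lanes
vl ← min(1, 8) = 1
[0] mask-off/keep = 0x75
[1] tail/keep = 0x60
[2] tail/keep = 0xd2
[3] tail/keep = 0xb3
[4] tail/keep = 0x46
[5] tail/keep = 0xd9
[6] tail/keep = 0x97
[7] tail/keep = 0x12

vd = [117, 96, 210, 179, 70, 217, 151, 18]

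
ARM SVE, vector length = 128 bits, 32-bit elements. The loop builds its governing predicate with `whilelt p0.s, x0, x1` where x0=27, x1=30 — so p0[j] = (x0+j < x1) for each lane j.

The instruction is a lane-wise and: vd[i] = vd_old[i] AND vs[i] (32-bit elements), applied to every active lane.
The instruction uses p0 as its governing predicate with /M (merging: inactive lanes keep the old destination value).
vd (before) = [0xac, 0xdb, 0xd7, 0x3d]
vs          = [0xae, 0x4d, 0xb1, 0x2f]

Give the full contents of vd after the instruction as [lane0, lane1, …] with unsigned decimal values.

vd = [172, 73, 145, 61]

register lanes = 128/32 = 4
p0[j] = (27+j < 30); true for j=0..2 → 3 lanes set
vd[0] and(0xac,0xae) -> 0xac
vd[1] and(0xdb,0x4d) -> 0x49
vd[2] and(0xd7,0xb1) -> 0x91
vd[3] tail/keep -> 0x3d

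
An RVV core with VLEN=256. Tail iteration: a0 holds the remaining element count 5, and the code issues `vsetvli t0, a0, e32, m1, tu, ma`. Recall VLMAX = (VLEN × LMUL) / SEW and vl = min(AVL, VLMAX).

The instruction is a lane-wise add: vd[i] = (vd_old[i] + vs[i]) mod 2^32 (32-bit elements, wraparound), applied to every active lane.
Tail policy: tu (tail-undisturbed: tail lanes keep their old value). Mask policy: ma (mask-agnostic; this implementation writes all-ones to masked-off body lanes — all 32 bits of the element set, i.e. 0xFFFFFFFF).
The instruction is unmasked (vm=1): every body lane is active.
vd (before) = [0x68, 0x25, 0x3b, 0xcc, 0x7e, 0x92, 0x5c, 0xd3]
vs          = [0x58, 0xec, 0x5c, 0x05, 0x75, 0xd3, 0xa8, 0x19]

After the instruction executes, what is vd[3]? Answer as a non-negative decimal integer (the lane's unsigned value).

lanes per group: 256·1/32 = 8
AVL=5 ≤ VLMAX=8, so vl = 5
  i=0: add(0x68,0x58) → 192
  i=1: add(0x25,0xec) → 273
  i=2: add(0x3b,0x5c) → 151
  i=3: add(0xcc,0x05) → 209
  i=4: add(0x7e,0x75) → 243
  i=5: tail/keep → 146
  i=6: tail/keep → 92
  i=7: tail/keep → 211

vd[3] = 209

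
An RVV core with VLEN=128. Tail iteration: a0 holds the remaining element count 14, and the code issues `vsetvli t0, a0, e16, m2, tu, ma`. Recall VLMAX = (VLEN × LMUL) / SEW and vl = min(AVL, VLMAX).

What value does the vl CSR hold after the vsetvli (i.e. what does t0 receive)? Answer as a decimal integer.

VLMAX = (128 × 2) / 16 = 16 lanes
AVL=14 ≤ VLMAX=16, so vl = 14

vl = 14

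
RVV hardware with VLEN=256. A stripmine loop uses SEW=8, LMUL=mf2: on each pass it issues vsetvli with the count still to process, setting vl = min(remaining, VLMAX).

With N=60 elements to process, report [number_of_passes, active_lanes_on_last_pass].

[iterations, last_vl] = [4, 12]

VLMAX = (256 × 1/2) / 8 = 16 lanes
60 elements at 16/iter → 4 passes, remainder 12 on the last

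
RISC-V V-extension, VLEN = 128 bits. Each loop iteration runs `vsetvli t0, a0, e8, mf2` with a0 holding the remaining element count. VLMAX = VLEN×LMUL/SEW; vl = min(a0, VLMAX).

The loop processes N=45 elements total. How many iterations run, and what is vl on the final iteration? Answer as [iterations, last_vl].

[iterations, last_vl] = [6, 5]

VLMAX = VLEN×LMUL/SEW = 128×1/2/8 = 8
45 elements at 8/iter → 6 passes, remainder 5 on the last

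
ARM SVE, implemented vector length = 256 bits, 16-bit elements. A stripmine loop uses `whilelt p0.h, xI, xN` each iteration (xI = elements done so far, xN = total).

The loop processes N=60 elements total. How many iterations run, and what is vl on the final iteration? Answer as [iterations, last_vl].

[iterations, last_vl] = [4, 12]

register lanes = 256/16 = 16
60 elements at 16/iter → 4 passes, remainder 12 on the last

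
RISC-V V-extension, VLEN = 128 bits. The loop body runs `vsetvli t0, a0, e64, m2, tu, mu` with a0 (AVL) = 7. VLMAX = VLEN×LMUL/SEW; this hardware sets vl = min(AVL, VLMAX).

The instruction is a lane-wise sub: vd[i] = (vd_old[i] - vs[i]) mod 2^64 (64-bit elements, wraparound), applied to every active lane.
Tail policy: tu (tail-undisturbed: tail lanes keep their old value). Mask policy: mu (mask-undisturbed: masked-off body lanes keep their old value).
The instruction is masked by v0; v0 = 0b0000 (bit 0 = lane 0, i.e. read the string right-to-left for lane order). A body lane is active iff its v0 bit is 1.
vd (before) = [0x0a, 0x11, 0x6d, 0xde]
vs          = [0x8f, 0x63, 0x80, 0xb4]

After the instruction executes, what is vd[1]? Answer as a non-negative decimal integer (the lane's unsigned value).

VLMAX = (128 × 2) / 64 = 4 lanes
vl = min(AVL, VLMAX) = min(7, 4) = 4
vd[0] mask-off/keep -> 0x0a
vd[1] mask-off/keep -> 0x11
vd[2] mask-off/keep -> 0x6d
vd[3] mask-off/keep -> 0xde

vd[1] = 17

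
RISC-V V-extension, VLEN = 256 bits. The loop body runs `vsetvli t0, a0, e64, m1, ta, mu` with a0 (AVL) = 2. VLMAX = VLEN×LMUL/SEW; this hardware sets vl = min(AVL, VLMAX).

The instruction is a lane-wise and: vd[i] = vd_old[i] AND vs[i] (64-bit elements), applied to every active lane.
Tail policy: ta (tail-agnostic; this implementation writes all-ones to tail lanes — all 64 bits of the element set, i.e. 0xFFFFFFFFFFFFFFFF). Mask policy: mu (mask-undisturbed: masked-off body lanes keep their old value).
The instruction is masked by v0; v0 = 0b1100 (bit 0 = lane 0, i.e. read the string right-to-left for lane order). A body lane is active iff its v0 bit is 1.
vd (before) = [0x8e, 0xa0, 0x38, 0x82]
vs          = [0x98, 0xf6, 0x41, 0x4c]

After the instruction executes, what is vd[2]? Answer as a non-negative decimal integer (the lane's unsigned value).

vd[2] = 18446744073709551615

VLMAX = (256 × 1) / 64 = 4 lanes
vl ← min(2, 4) = 2
[0] mask-off/keep = 0x8e
[1] mask-off/keep = 0xa0
[2] tail/ones = 0xffffffffffffffff
[3] tail/ones = 0xffffffffffffffff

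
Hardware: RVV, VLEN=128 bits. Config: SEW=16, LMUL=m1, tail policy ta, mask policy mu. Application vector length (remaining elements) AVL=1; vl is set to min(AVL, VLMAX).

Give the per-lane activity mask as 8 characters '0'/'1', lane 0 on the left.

predicate = 10000000

lanes per group: 128·1/16 = 8
vl ← min(1, 8) = 1
bits (lane 0 leftmost): 10000000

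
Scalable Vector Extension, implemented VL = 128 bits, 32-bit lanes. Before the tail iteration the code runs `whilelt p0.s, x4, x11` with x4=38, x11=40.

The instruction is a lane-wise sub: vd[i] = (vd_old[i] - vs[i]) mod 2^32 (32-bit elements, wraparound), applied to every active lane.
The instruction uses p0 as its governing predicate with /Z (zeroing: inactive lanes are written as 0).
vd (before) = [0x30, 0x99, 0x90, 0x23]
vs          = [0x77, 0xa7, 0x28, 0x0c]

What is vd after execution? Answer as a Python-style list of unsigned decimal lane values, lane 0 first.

128-bit reg / 32-bit elem → 4 lanes
p0[j] = (38+j < 40); true for j=0..1 → 2 lanes set
lane  0: sub(0x30,0x77) ⇒ 0xffffffb9
lane  1: sub(0x99,0xa7) ⇒ 0xfffffff2
lane  2: tail/zero ⇒ 0x00
lane  3: tail/zero ⇒ 0x00

vd = [4294967225, 4294967282, 0, 0]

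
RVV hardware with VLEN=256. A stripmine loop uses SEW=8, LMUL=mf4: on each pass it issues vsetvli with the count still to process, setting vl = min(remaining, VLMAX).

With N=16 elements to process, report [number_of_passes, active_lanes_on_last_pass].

lanes per group: 256·1/4/8 = 8
iterations = ceil(16/8) = 2; final-pass vl = 8

[iterations, last_vl] = [2, 8]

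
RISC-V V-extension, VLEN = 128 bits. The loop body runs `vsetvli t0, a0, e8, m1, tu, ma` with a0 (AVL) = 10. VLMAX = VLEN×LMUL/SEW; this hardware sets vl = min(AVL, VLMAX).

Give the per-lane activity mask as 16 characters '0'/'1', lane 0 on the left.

predicate = 1111111111000000

lanes per group: 128·1/8 = 16
AVL=10 ≤ VLMAX=16, so vl = 10
bits (lane 0 leftmost): 1111111111000000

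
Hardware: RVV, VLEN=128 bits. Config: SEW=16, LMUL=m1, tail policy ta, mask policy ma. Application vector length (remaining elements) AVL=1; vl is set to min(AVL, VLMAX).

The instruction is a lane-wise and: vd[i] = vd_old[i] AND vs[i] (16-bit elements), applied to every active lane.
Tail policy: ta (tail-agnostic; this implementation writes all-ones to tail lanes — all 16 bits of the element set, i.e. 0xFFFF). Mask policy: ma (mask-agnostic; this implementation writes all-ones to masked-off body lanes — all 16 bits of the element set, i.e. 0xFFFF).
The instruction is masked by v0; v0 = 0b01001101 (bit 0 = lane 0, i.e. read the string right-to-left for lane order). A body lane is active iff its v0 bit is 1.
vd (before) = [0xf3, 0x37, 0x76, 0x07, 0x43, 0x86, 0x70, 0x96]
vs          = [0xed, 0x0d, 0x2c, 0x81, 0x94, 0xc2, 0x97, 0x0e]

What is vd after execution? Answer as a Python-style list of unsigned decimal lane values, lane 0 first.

VLMAX = VLEN×LMUL/SEW = 128×1/16 = 8
vl ← min(1, 8) = 1
lane  0: and(0xf3,0xed) ⇒ 0xe1
lane  1: tail/ones ⇒ 0xffff
lane  2: tail/ones ⇒ 0xffff
lane  3: tail/ones ⇒ 0xffff
lane  4: tail/ones ⇒ 0xffff
lane  5: tail/ones ⇒ 0xffff
lane  6: tail/ones ⇒ 0xffff
lane  7: tail/ones ⇒ 0xffff

vd = [225, 65535, 65535, 65535, 65535, 65535, 65535, 65535]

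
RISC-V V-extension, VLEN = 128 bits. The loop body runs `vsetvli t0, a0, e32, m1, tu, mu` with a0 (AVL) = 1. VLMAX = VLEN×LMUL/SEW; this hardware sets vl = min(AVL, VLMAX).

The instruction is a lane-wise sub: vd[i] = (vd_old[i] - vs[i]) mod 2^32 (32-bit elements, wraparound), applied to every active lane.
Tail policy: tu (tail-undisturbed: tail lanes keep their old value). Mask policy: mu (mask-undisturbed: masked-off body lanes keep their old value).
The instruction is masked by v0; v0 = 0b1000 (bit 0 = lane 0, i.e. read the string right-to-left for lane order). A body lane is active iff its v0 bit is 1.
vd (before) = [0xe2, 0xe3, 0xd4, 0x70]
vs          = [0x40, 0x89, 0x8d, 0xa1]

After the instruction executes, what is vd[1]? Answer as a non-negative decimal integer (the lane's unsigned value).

vd[1] = 227

lanes per group: 128·1/32 = 4
vl ← min(1, 4) = 1
[0] mask-off/keep = 0xe2
[1] tail/keep = 0xe3
[2] tail/keep = 0xd4
[3] tail/keep = 0x70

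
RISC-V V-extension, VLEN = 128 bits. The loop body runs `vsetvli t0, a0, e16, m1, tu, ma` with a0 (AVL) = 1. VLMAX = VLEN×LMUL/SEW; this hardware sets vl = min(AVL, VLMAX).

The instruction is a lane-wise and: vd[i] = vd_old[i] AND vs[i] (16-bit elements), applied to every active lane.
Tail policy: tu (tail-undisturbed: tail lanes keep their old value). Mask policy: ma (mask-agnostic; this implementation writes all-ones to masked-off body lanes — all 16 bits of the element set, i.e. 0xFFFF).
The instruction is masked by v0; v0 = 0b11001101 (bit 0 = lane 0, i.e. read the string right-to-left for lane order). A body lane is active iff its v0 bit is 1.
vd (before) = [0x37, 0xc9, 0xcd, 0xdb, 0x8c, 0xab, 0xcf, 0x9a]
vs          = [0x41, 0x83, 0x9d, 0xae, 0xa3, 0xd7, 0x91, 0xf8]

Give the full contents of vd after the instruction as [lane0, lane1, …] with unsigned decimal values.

vd = [1, 201, 205, 219, 140, 171, 207, 154]

lanes per group: 128·1/16 = 8
vl = min(AVL, VLMAX) = min(1, 8) = 1
lane  0: and(0x37,0x41) ⇒ 0x01
lane  1: tail/keep ⇒ 0xc9
lane  2: tail/keep ⇒ 0xcd
lane  3: tail/keep ⇒ 0xdb
lane  4: tail/keep ⇒ 0x8c
lane  5: tail/keep ⇒ 0xab
lane  6: tail/keep ⇒ 0xcf
lane  7: tail/keep ⇒ 0x9a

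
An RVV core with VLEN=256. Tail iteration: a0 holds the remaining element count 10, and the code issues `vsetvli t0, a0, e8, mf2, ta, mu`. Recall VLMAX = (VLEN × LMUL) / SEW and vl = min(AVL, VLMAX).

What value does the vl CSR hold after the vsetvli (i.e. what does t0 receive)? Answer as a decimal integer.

vl = 10

VLMAX = VLEN×LMUL/SEW = 256×1/2/8 = 16
AVL=10 ≤ VLMAX=16, so vl = 10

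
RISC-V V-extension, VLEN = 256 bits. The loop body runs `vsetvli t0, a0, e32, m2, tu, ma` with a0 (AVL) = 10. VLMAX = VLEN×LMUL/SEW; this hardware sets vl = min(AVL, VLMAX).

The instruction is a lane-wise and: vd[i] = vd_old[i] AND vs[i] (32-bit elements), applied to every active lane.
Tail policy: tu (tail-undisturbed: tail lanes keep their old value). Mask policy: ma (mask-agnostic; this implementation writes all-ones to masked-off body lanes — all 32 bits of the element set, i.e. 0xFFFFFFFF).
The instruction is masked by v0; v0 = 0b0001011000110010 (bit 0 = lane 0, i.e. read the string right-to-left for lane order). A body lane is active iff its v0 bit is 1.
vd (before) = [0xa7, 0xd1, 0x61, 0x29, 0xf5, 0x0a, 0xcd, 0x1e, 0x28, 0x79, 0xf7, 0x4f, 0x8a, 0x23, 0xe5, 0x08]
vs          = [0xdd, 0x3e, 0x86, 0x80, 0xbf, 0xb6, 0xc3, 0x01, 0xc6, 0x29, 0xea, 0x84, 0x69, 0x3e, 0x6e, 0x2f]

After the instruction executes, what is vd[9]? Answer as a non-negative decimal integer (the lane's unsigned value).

VLMAX = VLEN×LMUL/SEW = 256×2/32 = 16
AVL=10 ≤ VLMAX=16, so vl = 10
vd[0] mask-off/ones -> 0xffffffff
vd[1] and(0xd1,0x3e) -> 0x10
vd[2] mask-off/ones -> 0xffffffff
vd[3] mask-off/ones -> 0xffffffff
vd[4] and(0xf5,0xbf) -> 0xb5
vd[5] and(0x0a,0xb6) -> 0x02
vd[6] mask-off/ones -> 0xffffffff
vd[7] mask-off/ones -> 0xffffffff
vd[8] mask-off/ones -> 0xffffffff
vd[9] and(0x79,0x29) -> 0x29
vd[10] tail/keep -> 0xf7
vd[11] tail/keep -> 0x4f
vd[12] tail/keep -> 0x8a
vd[13] tail/keep -> 0x23
vd[14] tail/keep -> 0xe5
vd[15] tail/keep -> 0x08

vd[9] = 41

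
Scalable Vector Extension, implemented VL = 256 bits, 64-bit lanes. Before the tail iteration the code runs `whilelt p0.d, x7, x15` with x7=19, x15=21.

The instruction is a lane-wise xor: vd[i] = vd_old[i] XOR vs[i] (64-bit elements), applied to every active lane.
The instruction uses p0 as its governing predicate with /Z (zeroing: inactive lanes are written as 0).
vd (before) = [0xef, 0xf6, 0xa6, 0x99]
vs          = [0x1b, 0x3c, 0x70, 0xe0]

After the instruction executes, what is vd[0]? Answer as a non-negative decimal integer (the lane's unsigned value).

256-bit reg / 64-bit elem → 4 lanes
active while 19+j < 21, i.e. j ∈ [0,2) capped at 4 ⇒ 2
vd[0] xor(0xef,0x1b) -> 0xf4
vd[1] xor(0xf6,0x3c) -> 0xca
vd[2] tail/zero -> 0x00
vd[3] tail/zero -> 0x00

vd[0] = 244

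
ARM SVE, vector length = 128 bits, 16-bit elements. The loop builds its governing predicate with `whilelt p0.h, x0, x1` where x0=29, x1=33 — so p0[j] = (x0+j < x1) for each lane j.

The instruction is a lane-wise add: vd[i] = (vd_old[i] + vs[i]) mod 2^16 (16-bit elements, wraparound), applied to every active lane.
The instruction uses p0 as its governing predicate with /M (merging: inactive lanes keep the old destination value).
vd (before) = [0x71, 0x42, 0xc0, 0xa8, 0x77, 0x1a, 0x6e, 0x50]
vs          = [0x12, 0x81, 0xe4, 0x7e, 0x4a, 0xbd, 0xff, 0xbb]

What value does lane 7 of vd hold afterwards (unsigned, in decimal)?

vd[7] = 80

128-bit reg / 16-bit elem → 8 lanes
p0[j] = (29+j < 33); true for j=0..3 → 4 lanes set
  i=0: add(0x71,0x12) → 131
  i=1: add(0x42,0x81) → 195
  i=2: add(0xc0,0xe4) → 420
  i=3: add(0xa8,0x7e) → 294
  i=4: tail/keep → 119
  i=5: tail/keep → 26
  i=6: tail/keep → 110
  i=7: tail/keep → 80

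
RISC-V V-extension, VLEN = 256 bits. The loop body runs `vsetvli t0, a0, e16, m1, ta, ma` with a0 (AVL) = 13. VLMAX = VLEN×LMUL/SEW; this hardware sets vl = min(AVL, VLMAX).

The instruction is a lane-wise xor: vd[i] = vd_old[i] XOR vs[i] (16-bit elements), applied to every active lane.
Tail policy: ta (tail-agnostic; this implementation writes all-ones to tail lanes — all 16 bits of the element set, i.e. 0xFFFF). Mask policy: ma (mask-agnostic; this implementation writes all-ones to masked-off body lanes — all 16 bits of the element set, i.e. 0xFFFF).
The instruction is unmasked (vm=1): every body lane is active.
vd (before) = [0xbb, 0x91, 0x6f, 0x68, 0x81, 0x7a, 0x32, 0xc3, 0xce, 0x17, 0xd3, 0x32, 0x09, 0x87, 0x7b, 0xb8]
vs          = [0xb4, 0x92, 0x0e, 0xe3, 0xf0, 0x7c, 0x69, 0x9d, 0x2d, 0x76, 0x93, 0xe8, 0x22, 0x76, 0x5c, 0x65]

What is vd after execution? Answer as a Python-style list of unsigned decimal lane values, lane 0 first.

vd = [15, 3, 97, 139, 113, 6, 91, 94, 227, 97, 64, 218, 43, 65535, 65535, 65535]

VLMAX = (256 × 1) / 16 = 16 lanes
AVL=13 ≤ VLMAX=16, so vl = 13
[0] xor(0xbb,0xb4) = 0x0f
[1] xor(0x91,0x92) = 0x03
[2] xor(0x6f,0x0e) = 0x61
[3] xor(0x68,0xe3) = 0x8b
[4] xor(0x81,0xf0) = 0x71
[5] xor(0x7a,0x7c) = 0x06
[6] xor(0x32,0x69) = 0x5b
[7] xor(0xc3,0x9d) = 0x5e
[8] xor(0xce,0x2d) = 0xe3
[9] xor(0x17,0x76) = 0x61
[10] xor(0xd3,0x93) = 0x40
[11] xor(0x32,0xe8) = 0xda
[12] xor(0x09,0x22) = 0x2b
[13] tail/ones = 0xffff
[14] tail/ones = 0xffff
[15] tail/ones = 0xffff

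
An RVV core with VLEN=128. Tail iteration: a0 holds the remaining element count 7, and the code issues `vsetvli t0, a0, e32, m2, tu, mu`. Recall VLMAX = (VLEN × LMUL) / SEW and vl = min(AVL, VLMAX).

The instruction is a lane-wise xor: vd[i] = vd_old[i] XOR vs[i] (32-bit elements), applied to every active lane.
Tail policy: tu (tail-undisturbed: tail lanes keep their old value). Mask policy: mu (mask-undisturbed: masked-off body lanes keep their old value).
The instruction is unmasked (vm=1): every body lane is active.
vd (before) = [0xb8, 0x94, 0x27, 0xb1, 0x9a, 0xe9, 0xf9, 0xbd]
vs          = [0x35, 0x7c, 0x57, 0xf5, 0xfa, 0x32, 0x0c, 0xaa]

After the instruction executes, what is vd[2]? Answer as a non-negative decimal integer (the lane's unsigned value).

VLMAX = (128 × 2) / 32 = 8 lanes
AVL=7 ≤ VLMAX=8, so vl = 7
[0] xor(0xb8,0x35) = 0x8d
[1] xor(0x94,0x7c) = 0xe8
[2] xor(0x27,0x57) = 0x70
[3] xor(0xb1,0xf5) = 0x44
[4] xor(0x9a,0xfa) = 0x60
[5] xor(0xe9,0x32) = 0xdb
[6] xor(0xf9,0x0c) = 0xf5
[7] tail/keep = 0xbd

vd[2] = 112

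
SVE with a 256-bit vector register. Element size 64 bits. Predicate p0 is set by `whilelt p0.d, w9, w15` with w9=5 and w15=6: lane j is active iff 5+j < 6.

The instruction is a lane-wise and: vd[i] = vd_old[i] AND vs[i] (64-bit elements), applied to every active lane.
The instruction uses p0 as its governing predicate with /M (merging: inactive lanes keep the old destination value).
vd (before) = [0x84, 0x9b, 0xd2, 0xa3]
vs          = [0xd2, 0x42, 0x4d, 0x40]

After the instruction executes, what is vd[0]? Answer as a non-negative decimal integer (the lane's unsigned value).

256-bit reg / 64-bit elem → 4 lanes
active while 5+j < 6, i.e. j ∈ [0,1) capped at 4 ⇒ 1
  i=0: and(0x84,0xd2) → 128
  i=1: tail/keep → 155
  i=2: tail/keep → 210
  i=3: tail/keep → 163

vd[0] = 128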